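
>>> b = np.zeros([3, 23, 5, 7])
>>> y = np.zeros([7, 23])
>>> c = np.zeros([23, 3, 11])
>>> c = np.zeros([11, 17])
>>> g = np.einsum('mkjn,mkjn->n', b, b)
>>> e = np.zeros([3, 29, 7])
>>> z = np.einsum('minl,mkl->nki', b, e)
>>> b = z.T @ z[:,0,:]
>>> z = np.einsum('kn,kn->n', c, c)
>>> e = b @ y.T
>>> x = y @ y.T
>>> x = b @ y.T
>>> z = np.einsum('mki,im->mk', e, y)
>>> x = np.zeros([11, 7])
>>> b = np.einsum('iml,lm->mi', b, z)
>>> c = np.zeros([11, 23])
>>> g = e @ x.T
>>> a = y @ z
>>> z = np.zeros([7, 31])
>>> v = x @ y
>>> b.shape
(29, 23)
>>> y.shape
(7, 23)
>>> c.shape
(11, 23)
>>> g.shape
(23, 29, 11)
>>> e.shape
(23, 29, 7)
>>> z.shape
(7, 31)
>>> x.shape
(11, 7)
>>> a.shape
(7, 29)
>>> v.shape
(11, 23)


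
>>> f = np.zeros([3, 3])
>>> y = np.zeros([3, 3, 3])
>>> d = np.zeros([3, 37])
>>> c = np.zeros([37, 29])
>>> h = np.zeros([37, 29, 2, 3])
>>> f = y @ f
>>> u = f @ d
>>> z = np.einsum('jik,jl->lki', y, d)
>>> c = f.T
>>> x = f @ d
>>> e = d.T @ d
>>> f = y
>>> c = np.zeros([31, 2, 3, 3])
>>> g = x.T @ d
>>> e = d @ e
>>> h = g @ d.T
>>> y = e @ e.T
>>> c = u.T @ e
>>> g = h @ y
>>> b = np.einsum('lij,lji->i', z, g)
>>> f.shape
(3, 3, 3)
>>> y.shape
(3, 3)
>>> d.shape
(3, 37)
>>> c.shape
(37, 3, 37)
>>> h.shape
(37, 3, 3)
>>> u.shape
(3, 3, 37)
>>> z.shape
(37, 3, 3)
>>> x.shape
(3, 3, 37)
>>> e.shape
(3, 37)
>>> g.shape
(37, 3, 3)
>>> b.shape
(3,)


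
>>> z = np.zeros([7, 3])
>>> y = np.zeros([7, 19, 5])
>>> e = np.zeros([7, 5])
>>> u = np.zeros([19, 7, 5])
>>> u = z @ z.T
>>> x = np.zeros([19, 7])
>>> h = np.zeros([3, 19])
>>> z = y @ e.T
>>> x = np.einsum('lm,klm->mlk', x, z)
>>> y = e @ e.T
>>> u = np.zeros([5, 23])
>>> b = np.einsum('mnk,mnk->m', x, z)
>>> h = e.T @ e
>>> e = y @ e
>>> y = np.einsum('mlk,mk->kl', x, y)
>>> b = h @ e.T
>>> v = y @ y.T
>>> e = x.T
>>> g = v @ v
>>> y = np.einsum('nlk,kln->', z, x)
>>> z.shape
(7, 19, 7)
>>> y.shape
()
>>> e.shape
(7, 19, 7)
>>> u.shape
(5, 23)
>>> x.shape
(7, 19, 7)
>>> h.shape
(5, 5)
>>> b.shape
(5, 7)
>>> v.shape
(7, 7)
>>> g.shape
(7, 7)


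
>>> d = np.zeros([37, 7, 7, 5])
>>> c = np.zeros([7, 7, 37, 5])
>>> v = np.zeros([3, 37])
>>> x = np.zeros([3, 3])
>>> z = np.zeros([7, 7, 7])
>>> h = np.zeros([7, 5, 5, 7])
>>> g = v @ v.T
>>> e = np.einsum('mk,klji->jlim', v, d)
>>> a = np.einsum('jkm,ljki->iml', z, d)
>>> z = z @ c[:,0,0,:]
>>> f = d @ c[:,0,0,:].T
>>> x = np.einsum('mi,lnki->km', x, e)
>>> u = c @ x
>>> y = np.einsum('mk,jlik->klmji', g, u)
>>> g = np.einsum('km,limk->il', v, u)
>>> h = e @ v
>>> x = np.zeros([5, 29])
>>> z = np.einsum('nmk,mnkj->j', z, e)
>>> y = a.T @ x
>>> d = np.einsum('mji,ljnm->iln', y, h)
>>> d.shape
(29, 7, 5)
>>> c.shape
(7, 7, 37, 5)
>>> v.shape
(3, 37)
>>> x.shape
(5, 29)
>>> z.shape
(3,)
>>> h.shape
(7, 7, 5, 37)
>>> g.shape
(7, 7)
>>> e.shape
(7, 7, 5, 3)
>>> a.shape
(5, 7, 37)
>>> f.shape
(37, 7, 7, 7)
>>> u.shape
(7, 7, 37, 3)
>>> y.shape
(37, 7, 29)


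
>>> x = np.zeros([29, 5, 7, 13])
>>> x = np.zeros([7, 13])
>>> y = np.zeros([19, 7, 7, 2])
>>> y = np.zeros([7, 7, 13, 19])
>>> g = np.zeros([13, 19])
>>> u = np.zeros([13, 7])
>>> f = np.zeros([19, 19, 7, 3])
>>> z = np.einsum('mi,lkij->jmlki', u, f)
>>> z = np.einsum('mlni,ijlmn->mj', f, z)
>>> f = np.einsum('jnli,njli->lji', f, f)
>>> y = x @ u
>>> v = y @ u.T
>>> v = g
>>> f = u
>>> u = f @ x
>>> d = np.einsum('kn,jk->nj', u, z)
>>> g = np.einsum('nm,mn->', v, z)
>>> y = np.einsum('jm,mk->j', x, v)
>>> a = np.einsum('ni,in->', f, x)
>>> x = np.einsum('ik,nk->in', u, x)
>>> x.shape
(13, 7)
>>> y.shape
(7,)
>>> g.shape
()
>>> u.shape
(13, 13)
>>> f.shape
(13, 7)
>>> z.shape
(19, 13)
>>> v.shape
(13, 19)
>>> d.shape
(13, 19)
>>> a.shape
()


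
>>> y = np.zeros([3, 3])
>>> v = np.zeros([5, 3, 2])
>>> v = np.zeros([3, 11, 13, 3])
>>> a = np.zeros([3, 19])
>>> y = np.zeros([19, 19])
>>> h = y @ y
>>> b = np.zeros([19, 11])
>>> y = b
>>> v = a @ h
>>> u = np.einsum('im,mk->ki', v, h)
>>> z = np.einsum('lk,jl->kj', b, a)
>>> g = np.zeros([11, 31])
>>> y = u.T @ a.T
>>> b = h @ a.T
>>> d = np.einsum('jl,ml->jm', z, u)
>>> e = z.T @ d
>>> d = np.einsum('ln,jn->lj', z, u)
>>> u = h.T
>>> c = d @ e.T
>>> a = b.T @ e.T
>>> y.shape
(3, 3)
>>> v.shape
(3, 19)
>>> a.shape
(3, 3)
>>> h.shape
(19, 19)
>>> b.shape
(19, 3)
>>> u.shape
(19, 19)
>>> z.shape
(11, 3)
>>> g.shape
(11, 31)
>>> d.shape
(11, 19)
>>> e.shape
(3, 19)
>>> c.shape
(11, 3)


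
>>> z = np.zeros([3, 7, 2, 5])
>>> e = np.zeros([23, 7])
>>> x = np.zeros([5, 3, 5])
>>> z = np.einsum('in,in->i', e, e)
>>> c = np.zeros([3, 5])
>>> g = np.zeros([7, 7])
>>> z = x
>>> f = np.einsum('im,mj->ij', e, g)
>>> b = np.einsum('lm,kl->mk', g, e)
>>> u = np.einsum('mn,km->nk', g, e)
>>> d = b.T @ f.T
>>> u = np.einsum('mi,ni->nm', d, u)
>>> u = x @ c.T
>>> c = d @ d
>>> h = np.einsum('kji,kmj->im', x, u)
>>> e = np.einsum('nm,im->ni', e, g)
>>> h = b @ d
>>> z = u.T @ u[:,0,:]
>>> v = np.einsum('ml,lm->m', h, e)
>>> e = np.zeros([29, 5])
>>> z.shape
(3, 3, 3)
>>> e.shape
(29, 5)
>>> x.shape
(5, 3, 5)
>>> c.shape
(23, 23)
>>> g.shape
(7, 7)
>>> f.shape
(23, 7)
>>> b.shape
(7, 23)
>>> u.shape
(5, 3, 3)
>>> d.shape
(23, 23)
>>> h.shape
(7, 23)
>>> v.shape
(7,)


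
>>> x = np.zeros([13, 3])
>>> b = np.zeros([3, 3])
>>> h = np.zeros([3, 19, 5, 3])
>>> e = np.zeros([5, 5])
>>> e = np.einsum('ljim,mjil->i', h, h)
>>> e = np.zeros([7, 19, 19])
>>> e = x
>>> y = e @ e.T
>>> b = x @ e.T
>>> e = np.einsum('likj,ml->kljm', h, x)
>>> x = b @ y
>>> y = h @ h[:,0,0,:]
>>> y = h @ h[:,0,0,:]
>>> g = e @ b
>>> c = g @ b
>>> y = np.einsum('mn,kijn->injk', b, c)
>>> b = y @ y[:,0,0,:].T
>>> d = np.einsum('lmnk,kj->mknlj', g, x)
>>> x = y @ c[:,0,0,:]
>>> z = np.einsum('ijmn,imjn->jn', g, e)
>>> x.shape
(3, 13, 3, 13)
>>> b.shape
(3, 13, 3, 3)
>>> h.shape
(3, 19, 5, 3)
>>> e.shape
(5, 3, 3, 13)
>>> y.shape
(3, 13, 3, 5)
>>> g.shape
(5, 3, 3, 13)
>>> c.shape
(5, 3, 3, 13)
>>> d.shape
(3, 13, 3, 5, 13)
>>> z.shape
(3, 13)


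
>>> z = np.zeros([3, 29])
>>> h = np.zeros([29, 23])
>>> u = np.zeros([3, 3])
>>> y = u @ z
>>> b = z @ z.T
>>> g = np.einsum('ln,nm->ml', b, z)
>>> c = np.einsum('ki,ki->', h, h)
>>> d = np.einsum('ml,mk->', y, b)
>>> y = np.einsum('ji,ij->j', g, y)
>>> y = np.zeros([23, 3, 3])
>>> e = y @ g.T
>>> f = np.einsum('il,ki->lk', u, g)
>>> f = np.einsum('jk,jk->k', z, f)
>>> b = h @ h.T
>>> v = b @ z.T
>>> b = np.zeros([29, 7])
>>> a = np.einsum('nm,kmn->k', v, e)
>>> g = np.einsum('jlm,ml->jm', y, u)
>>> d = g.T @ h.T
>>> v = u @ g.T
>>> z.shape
(3, 29)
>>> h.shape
(29, 23)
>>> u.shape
(3, 3)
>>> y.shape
(23, 3, 3)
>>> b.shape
(29, 7)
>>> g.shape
(23, 3)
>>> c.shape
()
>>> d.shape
(3, 29)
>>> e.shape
(23, 3, 29)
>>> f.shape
(29,)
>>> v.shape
(3, 23)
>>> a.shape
(23,)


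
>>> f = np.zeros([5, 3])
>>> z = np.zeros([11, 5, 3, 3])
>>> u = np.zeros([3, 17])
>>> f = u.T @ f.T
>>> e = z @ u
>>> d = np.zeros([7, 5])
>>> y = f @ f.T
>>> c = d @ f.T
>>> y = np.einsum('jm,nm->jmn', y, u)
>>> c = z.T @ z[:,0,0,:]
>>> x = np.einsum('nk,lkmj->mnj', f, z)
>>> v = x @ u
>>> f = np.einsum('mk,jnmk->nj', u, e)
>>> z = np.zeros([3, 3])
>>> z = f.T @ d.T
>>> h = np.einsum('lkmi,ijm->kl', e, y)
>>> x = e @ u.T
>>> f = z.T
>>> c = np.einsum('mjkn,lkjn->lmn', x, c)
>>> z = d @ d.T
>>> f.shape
(7, 11)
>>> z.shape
(7, 7)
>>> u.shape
(3, 17)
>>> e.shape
(11, 5, 3, 17)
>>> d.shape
(7, 5)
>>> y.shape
(17, 17, 3)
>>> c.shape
(3, 11, 3)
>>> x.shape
(11, 5, 3, 3)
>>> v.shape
(3, 17, 17)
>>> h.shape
(5, 11)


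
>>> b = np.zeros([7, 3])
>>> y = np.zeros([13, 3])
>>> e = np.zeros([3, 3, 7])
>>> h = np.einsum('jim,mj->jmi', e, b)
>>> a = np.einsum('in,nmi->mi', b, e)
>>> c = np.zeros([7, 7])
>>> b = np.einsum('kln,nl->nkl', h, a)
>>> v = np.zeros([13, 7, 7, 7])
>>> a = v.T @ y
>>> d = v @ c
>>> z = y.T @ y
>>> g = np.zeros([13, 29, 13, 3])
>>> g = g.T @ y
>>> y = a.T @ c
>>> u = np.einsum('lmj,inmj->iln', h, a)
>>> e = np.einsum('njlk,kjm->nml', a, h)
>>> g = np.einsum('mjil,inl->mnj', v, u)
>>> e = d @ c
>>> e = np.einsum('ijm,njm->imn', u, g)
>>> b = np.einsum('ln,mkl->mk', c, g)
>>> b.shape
(13, 3)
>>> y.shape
(3, 7, 7, 7)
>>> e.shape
(7, 7, 13)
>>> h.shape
(3, 7, 3)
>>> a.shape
(7, 7, 7, 3)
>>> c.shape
(7, 7)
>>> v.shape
(13, 7, 7, 7)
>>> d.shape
(13, 7, 7, 7)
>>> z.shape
(3, 3)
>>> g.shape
(13, 3, 7)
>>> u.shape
(7, 3, 7)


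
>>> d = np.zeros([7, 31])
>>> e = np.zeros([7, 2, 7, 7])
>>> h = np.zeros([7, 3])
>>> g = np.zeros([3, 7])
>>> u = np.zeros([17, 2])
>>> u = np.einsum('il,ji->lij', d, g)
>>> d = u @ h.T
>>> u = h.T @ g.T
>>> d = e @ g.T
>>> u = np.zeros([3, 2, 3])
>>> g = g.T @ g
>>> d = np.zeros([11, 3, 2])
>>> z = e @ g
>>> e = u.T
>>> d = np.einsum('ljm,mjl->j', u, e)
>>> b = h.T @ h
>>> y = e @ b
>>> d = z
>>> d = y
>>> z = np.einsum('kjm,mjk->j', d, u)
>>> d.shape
(3, 2, 3)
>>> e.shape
(3, 2, 3)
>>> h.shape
(7, 3)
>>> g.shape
(7, 7)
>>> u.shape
(3, 2, 3)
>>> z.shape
(2,)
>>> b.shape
(3, 3)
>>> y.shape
(3, 2, 3)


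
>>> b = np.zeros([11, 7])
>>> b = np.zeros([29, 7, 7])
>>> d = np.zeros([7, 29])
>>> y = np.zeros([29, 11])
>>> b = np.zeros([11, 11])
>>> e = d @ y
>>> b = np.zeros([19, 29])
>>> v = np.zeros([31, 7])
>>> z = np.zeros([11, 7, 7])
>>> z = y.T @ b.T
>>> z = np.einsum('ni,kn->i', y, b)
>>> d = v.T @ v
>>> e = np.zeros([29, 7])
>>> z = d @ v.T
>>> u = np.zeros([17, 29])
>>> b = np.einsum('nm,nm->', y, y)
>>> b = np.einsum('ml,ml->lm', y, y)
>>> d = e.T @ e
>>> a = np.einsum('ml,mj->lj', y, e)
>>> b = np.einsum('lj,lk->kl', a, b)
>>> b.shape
(29, 11)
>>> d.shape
(7, 7)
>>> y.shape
(29, 11)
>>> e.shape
(29, 7)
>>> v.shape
(31, 7)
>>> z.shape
(7, 31)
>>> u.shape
(17, 29)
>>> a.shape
(11, 7)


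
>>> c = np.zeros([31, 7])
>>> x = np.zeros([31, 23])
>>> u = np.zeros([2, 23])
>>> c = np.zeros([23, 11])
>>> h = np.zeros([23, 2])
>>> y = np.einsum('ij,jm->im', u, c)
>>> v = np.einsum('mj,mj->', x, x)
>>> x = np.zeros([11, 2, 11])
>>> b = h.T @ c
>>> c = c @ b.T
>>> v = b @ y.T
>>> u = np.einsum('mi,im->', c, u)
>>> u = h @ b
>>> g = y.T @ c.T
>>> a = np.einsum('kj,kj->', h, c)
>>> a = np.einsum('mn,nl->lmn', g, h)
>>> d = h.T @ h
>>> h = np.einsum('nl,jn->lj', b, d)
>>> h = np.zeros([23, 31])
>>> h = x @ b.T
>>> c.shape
(23, 2)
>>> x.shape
(11, 2, 11)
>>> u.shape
(23, 11)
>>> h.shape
(11, 2, 2)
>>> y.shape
(2, 11)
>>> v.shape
(2, 2)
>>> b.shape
(2, 11)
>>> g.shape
(11, 23)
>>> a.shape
(2, 11, 23)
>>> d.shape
(2, 2)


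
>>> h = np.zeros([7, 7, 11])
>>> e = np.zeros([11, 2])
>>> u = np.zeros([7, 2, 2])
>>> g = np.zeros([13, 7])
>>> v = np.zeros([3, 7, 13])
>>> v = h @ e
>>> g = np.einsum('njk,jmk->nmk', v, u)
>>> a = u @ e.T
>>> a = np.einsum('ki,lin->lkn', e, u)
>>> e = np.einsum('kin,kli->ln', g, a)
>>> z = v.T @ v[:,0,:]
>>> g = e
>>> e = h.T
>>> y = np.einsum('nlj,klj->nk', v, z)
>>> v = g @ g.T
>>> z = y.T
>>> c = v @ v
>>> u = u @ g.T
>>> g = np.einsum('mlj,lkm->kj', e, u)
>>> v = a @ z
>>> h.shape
(7, 7, 11)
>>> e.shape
(11, 7, 7)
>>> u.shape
(7, 2, 11)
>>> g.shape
(2, 7)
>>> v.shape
(7, 11, 7)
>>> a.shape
(7, 11, 2)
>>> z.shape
(2, 7)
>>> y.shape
(7, 2)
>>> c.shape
(11, 11)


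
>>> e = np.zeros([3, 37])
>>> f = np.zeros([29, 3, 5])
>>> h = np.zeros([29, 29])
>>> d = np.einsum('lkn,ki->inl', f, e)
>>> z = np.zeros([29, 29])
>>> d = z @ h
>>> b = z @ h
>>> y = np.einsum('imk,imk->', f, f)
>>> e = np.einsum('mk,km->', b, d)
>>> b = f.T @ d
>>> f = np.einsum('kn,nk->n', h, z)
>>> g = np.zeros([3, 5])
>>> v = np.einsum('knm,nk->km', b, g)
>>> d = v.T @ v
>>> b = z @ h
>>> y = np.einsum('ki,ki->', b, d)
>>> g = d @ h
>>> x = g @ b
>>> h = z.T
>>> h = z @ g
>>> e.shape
()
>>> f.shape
(29,)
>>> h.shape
(29, 29)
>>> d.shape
(29, 29)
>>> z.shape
(29, 29)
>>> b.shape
(29, 29)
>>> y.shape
()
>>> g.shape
(29, 29)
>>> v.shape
(5, 29)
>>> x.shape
(29, 29)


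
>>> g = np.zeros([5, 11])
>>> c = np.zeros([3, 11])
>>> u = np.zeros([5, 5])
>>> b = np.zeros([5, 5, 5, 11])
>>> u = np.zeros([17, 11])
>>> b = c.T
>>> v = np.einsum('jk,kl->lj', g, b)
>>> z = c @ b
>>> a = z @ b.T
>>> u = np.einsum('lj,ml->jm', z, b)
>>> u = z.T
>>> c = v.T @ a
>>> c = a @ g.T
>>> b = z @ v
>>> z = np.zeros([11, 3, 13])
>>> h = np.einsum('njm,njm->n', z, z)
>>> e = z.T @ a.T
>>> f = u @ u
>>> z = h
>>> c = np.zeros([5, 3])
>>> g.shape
(5, 11)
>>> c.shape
(5, 3)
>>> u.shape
(3, 3)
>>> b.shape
(3, 5)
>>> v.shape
(3, 5)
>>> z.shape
(11,)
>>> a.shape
(3, 11)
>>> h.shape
(11,)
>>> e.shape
(13, 3, 3)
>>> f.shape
(3, 3)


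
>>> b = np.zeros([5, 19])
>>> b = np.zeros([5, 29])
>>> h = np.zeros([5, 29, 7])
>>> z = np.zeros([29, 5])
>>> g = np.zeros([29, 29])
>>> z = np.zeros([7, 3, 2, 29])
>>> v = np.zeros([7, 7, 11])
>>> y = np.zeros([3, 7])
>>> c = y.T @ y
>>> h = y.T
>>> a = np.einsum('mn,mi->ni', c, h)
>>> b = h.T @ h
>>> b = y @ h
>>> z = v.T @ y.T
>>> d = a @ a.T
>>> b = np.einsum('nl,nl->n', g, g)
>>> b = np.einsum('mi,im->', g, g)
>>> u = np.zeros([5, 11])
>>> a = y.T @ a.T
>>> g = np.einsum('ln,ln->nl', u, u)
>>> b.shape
()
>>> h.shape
(7, 3)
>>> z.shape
(11, 7, 3)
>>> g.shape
(11, 5)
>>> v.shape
(7, 7, 11)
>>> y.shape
(3, 7)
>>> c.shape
(7, 7)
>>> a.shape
(7, 7)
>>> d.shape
(7, 7)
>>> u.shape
(5, 11)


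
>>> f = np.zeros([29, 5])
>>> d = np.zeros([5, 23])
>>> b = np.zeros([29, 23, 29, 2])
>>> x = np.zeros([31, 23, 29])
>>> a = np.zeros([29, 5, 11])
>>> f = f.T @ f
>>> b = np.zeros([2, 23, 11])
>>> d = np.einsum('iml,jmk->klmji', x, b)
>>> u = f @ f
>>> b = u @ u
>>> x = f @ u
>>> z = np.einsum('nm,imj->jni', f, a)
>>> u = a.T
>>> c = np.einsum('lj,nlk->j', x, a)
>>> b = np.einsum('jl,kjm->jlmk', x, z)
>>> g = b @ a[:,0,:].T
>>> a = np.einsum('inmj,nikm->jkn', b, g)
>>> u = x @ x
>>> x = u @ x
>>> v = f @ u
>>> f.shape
(5, 5)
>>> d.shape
(11, 29, 23, 2, 31)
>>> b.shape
(5, 5, 29, 11)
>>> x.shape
(5, 5)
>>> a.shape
(11, 29, 5)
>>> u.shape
(5, 5)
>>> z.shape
(11, 5, 29)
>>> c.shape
(5,)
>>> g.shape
(5, 5, 29, 29)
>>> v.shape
(5, 5)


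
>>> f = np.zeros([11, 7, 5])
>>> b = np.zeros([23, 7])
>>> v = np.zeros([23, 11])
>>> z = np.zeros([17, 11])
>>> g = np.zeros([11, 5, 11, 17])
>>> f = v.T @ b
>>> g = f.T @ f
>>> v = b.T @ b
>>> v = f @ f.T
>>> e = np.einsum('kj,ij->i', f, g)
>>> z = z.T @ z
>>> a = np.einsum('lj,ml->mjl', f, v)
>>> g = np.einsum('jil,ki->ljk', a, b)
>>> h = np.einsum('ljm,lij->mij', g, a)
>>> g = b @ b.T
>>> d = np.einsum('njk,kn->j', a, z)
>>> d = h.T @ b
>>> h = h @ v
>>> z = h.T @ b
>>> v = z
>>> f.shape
(11, 7)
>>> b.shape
(23, 7)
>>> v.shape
(11, 7, 7)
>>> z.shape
(11, 7, 7)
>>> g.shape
(23, 23)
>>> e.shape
(7,)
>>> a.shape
(11, 7, 11)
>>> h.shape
(23, 7, 11)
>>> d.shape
(11, 7, 7)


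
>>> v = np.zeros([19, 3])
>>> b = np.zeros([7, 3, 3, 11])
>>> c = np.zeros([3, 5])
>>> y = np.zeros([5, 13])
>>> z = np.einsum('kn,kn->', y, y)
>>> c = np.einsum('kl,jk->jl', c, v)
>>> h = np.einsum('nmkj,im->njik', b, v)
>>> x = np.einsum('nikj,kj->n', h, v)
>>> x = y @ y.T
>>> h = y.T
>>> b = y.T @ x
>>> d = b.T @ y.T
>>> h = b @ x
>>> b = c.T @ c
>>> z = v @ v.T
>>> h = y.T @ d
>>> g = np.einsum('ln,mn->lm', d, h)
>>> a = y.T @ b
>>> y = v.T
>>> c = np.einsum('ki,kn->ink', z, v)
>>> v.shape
(19, 3)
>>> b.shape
(5, 5)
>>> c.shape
(19, 3, 19)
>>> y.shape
(3, 19)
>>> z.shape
(19, 19)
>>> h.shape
(13, 5)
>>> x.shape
(5, 5)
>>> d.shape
(5, 5)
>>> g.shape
(5, 13)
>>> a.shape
(13, 5)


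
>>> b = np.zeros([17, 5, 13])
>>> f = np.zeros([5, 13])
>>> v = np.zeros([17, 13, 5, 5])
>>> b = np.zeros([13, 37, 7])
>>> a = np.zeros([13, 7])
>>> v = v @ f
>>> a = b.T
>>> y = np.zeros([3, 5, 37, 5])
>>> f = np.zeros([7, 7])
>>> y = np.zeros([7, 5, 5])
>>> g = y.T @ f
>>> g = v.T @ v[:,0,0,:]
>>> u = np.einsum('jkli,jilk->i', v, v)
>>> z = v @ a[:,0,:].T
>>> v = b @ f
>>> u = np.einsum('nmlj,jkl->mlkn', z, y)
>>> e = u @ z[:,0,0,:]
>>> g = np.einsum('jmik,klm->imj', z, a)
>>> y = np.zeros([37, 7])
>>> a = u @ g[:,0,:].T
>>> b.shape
(13, 37, 7)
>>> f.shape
(7, 7)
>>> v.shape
(13, 37, 7)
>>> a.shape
(13, 5, 5, 5)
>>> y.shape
(37, 7)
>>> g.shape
(5, 13, 17)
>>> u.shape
(13, 5, 5, 17)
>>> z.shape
(17, 13, 5, 7)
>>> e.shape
(13, 5, 5, 7)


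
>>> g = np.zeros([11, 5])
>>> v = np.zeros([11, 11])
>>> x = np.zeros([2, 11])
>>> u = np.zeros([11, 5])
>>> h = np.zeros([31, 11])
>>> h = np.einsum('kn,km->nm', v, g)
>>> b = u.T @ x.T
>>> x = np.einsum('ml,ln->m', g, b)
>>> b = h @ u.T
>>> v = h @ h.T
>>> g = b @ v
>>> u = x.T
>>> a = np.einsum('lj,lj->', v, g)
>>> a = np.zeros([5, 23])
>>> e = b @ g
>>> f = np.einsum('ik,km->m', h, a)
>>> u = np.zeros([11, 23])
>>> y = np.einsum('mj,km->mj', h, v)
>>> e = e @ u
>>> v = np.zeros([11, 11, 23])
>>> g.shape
(11, 11)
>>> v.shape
(11, 11, 23)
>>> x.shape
(11,)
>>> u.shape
(11, 23)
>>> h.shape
(11, 5)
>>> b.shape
(11, 11)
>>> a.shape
(5, 23)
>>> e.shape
(11, 23)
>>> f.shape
(23,)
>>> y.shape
(11, 5)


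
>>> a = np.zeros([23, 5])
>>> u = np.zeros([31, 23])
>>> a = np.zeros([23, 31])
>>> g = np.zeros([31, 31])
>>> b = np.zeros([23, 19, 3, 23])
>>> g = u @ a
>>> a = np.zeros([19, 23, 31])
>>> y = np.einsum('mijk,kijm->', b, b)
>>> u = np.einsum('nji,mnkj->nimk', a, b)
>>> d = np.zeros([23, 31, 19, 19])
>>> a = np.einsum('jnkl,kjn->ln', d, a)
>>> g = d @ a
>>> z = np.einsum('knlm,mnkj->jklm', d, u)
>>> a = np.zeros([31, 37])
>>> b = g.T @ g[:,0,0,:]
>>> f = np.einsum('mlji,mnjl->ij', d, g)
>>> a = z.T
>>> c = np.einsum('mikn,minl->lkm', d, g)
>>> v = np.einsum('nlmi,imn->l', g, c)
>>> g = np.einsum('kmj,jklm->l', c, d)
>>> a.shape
(19, 19, 23, 3)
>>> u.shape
(19, 31, 23, 3)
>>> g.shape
(19,)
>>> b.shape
(31, 19, 31, 31)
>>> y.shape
()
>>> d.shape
(23, 31, 19, 19)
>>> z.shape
(3, 23, 19, 19)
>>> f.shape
(19, 19)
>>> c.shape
(31, 19, 23)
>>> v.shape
(31,)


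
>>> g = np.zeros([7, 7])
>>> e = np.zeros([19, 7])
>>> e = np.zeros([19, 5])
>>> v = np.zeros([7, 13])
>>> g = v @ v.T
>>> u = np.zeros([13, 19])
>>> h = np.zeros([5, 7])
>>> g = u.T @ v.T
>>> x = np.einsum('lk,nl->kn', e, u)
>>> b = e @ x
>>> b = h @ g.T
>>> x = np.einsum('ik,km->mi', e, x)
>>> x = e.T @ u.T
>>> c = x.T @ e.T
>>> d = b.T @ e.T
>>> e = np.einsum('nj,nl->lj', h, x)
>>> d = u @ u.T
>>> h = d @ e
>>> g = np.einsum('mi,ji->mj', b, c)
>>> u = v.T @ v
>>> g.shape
(5, 13)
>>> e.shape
(13, 7)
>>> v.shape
(7, 13)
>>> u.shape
(13, 13)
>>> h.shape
(13, 7)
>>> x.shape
(5, 13)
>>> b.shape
(5, 19)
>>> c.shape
(13, 19)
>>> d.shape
(13, 13)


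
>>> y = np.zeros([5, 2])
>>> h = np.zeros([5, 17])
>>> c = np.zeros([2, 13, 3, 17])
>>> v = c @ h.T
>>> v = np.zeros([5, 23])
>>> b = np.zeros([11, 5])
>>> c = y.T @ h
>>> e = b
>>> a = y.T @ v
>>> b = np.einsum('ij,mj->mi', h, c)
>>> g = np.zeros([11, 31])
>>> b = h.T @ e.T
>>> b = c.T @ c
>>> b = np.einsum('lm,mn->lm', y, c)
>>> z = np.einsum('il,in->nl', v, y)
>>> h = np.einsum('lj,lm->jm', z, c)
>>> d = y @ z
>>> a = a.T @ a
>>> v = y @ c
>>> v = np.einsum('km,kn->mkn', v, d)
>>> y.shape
(5, 2)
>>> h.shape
(23, 17)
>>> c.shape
(2, 17)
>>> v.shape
(17, 5, 23)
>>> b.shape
(5, 2)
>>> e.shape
(11, 5)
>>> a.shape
(23, 23)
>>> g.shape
(11, 31)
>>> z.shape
(2, 23)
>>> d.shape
(5, 23)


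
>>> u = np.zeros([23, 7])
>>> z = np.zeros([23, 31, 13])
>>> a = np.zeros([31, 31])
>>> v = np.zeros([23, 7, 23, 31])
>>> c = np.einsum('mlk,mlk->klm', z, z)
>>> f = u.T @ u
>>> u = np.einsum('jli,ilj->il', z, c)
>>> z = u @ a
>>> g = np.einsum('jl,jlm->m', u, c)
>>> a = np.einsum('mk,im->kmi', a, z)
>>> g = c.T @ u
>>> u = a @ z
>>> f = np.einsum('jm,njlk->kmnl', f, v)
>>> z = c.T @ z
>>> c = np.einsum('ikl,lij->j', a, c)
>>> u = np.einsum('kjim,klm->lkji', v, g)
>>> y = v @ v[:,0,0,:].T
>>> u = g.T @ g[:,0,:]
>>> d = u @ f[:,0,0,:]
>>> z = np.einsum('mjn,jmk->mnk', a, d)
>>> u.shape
(31, 31, 31)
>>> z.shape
(31, 13, 23)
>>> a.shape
(31, 31, 13)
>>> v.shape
(23, 7, 23, 31)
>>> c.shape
(23,)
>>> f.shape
(31, 7, 23, 23)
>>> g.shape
(23, 31, 31)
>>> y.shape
(23, 7, 23, 23)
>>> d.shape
(31, 31, 23)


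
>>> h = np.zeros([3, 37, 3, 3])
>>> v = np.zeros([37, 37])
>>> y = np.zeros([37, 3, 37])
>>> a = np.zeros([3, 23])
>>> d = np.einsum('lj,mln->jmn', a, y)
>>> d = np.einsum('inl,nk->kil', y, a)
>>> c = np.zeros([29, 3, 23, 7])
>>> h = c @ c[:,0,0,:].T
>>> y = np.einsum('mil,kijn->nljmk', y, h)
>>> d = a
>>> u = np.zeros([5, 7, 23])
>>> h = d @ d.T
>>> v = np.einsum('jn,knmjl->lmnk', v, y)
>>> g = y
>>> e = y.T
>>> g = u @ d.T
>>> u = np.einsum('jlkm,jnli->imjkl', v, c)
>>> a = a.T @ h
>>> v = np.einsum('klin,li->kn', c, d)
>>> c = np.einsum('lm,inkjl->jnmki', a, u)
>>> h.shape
(3, 3)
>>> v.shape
(29, 7)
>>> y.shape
(29, 37, 23, 37, 29)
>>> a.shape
(23, 3)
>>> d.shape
(3, 23)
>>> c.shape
(37, 29, 3, 29, 7)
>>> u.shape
(7, 29, 29, 37, 23)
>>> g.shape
(5, 7, 3)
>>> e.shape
(29, 37, 23, 37, 29)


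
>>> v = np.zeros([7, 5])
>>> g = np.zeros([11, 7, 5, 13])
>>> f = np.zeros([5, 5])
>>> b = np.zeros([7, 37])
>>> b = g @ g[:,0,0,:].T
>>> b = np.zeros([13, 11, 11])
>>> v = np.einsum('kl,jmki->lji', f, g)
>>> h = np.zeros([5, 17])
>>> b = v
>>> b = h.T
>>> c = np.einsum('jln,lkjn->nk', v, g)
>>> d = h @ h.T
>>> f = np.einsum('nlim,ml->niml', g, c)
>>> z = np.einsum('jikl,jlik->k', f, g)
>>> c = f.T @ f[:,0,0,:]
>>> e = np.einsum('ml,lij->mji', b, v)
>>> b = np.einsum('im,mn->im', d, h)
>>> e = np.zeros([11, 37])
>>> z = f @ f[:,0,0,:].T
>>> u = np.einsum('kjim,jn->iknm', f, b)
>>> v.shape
(5, 11, 13)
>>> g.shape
(11, 7, 5, 13)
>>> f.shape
(11, 5, 13, 7)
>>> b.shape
(5, 5)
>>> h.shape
(5, 17)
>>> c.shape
(7, 13, 5, 7)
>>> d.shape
(5, 5)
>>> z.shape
(11, 5, 13, 11)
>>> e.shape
(11, 37)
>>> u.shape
(13, 11, 5, 7)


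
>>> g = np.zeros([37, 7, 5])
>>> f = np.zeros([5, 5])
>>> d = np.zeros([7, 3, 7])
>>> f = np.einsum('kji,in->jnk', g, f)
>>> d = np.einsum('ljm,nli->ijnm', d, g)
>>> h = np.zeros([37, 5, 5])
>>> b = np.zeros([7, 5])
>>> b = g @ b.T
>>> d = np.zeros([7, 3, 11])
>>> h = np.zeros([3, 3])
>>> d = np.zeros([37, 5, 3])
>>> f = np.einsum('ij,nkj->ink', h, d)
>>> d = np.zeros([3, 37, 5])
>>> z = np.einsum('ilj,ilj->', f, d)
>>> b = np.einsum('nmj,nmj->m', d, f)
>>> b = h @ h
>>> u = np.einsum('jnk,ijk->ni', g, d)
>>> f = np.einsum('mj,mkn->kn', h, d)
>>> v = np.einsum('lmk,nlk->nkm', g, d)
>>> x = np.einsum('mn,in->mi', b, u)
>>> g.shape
(37, 7, 5)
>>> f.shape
(37, 5)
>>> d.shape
(3, 37, 5)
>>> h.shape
(3, 3)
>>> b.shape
(3, 3)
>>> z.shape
()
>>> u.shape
(7, 3)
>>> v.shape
(3, 5, 7)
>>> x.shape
(3, 7)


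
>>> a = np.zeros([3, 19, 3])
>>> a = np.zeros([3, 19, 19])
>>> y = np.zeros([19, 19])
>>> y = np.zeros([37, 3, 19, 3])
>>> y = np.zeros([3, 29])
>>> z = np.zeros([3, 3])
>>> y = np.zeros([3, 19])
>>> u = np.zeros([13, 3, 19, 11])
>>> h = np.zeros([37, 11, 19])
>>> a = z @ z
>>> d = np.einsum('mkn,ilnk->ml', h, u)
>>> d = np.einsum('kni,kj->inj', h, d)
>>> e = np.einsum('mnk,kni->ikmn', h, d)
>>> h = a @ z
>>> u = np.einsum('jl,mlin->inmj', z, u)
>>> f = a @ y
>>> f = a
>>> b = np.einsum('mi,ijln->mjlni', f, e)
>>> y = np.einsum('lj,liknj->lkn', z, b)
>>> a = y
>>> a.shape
(3, 37, 11)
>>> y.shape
(3, 37, 11)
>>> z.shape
(3, 3)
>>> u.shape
(19, 11, 13, 3)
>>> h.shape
(3, 3)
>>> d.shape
(19, 11, 3)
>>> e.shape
(3, 19, 37, 11)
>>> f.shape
(3, 3)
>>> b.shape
(3, 19, 37, 11, 3)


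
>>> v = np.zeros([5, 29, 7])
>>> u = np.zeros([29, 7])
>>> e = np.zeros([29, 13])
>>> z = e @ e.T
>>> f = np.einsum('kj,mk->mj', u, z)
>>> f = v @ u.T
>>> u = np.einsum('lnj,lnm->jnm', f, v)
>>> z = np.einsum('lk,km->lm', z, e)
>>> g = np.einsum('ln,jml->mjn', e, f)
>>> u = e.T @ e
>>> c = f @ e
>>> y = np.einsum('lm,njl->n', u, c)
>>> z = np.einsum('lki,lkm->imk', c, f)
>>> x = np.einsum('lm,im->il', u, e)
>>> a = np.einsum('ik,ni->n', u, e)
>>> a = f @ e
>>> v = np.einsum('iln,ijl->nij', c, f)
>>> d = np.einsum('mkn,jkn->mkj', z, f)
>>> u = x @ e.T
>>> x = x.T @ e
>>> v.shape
(13, 5, 29)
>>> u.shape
(29, 29)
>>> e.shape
(29, 13)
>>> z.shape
(13, 29, 29)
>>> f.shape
(5, 29, 29)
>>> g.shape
(29, 5, 13)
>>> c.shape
(5, 29, 13)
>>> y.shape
(5,)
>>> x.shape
(13, 13)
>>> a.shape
(5, 29, 13)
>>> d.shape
(13, 29, 5)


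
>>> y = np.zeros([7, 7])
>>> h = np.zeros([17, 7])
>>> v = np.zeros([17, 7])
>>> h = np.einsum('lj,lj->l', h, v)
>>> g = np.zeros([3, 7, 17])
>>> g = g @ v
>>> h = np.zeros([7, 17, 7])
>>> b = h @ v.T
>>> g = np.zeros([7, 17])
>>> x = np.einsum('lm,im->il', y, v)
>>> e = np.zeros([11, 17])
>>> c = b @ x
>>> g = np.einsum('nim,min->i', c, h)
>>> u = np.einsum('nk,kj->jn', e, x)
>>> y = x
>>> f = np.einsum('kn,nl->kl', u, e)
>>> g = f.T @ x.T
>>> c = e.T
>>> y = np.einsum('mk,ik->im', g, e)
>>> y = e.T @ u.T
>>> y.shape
(17, 7)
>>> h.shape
(7, 17, 7)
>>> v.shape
(17, 7)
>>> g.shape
(17, 17)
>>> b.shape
(7, 17, 17)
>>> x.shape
(17, 7)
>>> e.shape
(11, 17)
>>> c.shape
(17, 11)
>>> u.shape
(7, 11)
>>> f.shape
(7, 17)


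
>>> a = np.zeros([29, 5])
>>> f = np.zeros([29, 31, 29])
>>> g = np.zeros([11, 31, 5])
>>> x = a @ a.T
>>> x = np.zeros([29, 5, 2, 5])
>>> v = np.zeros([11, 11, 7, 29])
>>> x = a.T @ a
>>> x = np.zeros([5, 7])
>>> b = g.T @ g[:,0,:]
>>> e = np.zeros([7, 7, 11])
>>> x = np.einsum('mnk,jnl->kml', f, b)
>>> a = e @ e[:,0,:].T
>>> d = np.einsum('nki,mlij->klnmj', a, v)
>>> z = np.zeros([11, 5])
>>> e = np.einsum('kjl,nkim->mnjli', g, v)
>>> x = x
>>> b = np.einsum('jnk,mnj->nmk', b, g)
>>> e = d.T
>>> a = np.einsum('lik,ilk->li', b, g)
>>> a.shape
(31, 11)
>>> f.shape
(29, 31, 29)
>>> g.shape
(11, 31, 5)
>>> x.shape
(29, 29, 5)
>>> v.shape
(11, 11, 7, 29)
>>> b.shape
(31, 11, 5)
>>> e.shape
(29, 11, 7, 11, 7)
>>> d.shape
(7, 11, 7, 11, 29)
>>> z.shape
(11, 5)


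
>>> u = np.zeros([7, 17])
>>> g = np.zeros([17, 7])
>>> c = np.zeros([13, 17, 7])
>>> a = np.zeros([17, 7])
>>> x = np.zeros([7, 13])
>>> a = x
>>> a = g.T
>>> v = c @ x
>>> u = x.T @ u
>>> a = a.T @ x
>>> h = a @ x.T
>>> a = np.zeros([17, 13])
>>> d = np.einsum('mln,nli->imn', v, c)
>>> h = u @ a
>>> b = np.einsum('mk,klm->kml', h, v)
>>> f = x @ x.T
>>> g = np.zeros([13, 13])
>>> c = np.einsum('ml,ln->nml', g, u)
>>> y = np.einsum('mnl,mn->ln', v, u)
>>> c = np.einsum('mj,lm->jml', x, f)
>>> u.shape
(13, 17)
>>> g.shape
(13, 13)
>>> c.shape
(13, 7, 7)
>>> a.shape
(17, 13)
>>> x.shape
(7, 13)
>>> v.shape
(13, 17, 13)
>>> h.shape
(13, 13)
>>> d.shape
(7, 13, 13)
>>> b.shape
(13, 13, 17)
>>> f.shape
(7, 7)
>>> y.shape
(13, 17)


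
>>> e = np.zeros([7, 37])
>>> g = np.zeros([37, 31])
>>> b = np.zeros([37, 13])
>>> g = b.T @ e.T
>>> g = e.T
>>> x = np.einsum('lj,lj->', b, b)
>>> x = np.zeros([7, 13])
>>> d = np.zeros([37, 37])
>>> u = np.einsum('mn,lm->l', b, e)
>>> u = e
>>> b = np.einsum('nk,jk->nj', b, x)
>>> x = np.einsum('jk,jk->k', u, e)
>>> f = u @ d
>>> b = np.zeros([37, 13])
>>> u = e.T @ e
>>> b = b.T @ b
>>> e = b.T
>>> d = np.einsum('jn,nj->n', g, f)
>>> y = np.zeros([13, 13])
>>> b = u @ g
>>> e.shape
(13, 13)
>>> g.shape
(37, 7)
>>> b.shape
(37, 7)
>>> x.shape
(37,)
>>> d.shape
(7,)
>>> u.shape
(37, 37)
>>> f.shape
(7, 37)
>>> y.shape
(13, 13)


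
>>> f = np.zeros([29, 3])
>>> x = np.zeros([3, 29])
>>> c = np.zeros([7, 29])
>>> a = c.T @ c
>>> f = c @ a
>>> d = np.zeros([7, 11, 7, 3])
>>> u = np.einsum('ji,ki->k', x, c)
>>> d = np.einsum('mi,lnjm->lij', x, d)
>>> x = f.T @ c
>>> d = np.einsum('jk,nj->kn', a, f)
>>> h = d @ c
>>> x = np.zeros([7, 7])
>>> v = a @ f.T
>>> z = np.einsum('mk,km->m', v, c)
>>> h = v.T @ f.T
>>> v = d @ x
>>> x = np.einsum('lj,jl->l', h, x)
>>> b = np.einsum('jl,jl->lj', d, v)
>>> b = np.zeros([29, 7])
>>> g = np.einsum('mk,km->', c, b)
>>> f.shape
(7, 29)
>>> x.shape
(7,)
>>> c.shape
(7, 29)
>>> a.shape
(29, 29)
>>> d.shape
(29, 7)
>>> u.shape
(7,)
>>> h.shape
(7, 7)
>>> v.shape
(29, 7)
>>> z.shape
(29,)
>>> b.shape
(29, 7)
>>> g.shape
()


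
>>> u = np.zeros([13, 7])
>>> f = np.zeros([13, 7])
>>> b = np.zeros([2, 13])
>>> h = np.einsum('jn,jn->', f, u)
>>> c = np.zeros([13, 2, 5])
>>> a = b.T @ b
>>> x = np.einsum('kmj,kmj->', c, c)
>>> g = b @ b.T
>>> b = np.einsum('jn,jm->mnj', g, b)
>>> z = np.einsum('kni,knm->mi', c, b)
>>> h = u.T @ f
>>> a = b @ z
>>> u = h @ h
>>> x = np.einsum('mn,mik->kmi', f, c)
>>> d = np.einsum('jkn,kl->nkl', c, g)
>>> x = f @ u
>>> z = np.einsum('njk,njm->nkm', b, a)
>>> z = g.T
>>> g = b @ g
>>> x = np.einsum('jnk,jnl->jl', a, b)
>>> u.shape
(7, 7)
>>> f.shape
(13, 7)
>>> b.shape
(13, 2, 2)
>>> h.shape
(7, 7)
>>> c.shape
(13, 2, 5)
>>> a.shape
(13, 2, 5)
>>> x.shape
(13, 2)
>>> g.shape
(13, 2, 2)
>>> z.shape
(2, 2)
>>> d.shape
(5, 2, 2)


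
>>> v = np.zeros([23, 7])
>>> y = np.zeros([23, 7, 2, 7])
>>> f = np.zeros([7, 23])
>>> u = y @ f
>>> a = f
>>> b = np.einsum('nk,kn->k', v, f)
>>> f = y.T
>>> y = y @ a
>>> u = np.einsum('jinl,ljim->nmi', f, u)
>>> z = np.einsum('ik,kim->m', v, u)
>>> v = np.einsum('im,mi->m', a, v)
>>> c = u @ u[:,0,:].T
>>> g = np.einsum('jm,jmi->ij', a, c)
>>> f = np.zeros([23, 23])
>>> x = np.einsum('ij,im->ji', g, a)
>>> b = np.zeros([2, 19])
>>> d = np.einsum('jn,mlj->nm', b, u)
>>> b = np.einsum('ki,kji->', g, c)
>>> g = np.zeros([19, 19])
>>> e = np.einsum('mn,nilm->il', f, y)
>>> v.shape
(23,)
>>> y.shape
(23, 7, 2, 23)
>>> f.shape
(23, 23)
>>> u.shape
(7, 23, 2)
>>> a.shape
(7, 23)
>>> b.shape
()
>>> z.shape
(2,)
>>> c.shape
(7, 23, 7)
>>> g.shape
(19, 19)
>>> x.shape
(7, 7)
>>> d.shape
(19, 7)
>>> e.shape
(7, 2)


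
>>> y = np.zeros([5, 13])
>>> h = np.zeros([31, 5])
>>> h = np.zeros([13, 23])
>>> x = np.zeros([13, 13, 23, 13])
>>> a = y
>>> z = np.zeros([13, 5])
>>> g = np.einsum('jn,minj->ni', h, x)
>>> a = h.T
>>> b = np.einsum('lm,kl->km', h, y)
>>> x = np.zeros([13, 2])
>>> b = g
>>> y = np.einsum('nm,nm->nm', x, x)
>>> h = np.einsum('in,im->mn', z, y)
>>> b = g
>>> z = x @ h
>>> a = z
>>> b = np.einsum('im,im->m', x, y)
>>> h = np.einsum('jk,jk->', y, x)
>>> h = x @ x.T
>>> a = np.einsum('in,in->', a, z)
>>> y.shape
(13, 2)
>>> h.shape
(13, 13)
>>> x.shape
(13, 2)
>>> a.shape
()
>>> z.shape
(13, 5)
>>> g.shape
(23, 13)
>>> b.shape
(2,)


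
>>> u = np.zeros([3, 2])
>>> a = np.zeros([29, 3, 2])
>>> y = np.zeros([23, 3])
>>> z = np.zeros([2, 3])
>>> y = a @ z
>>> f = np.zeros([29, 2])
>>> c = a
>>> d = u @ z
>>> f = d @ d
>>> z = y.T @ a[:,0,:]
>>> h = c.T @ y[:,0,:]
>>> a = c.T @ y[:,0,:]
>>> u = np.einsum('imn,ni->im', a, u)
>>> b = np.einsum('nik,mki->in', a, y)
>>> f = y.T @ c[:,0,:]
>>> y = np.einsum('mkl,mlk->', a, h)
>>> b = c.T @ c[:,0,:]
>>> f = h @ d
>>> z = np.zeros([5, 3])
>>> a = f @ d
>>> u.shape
(2, 3)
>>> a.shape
(2, 3, 3)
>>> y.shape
()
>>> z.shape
(5, 3)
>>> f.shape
(2, 3, 3)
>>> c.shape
(29, 3, 2)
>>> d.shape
(3, 3)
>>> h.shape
(2, 3, 3)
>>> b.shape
(2, 3, 2)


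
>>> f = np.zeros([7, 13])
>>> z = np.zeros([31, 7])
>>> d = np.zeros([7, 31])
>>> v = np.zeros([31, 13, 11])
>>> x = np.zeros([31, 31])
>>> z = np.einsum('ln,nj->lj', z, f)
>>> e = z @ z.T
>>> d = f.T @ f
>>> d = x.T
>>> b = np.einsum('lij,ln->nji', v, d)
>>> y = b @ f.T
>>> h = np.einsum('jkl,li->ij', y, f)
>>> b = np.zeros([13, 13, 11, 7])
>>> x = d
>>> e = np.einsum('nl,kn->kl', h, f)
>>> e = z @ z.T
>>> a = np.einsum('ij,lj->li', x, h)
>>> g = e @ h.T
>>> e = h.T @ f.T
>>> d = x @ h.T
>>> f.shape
(7, 13)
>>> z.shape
(31, 13)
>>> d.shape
(31, 13)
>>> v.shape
(31, 13, 11)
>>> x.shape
(31, 31)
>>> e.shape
(31, 7)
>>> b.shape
(13, 13, 11, 7)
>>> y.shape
(31, 11, 7)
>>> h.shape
(13, 31)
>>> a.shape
(13, 31)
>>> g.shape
(31, 13)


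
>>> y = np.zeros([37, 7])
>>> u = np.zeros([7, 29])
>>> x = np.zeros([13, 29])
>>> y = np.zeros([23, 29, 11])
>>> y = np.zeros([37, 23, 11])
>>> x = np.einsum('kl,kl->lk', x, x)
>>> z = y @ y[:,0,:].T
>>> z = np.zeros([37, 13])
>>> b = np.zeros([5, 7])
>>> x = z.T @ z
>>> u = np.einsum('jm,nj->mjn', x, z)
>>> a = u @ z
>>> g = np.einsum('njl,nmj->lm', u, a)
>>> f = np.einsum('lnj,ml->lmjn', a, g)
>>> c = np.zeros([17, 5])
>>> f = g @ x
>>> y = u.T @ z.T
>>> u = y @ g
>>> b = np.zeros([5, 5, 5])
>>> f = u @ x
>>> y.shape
(37, 13, 37)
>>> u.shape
(37, 13, 13)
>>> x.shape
(13, 13)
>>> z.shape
(37, 13)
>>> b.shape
(5, 5, 5)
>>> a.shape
(13, 13, 13)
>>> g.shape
(37, 13)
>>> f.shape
(37, 13, 13)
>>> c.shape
(17, 5)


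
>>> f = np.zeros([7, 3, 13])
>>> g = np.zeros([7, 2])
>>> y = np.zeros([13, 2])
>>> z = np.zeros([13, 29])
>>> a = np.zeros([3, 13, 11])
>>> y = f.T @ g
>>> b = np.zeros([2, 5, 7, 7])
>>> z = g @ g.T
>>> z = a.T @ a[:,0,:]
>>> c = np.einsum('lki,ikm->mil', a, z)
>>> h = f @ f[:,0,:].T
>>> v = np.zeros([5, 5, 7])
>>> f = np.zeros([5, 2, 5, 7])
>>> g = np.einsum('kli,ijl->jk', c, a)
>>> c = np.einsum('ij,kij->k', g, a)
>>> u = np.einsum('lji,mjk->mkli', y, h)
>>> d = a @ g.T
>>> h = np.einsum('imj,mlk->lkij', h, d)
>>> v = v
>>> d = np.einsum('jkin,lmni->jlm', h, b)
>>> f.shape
(5, 2, 5, 7)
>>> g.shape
(13, 11)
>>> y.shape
(13, 3, 2)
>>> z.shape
(11, 13, 11)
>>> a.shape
(3, 13, 11)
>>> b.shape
(2, 5, 7, 7)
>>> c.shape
(3,)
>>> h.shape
(13, 13, 7, 7)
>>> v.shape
(5, 5, 7)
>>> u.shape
(7, 7, 13, 2)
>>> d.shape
(13, 2, 5)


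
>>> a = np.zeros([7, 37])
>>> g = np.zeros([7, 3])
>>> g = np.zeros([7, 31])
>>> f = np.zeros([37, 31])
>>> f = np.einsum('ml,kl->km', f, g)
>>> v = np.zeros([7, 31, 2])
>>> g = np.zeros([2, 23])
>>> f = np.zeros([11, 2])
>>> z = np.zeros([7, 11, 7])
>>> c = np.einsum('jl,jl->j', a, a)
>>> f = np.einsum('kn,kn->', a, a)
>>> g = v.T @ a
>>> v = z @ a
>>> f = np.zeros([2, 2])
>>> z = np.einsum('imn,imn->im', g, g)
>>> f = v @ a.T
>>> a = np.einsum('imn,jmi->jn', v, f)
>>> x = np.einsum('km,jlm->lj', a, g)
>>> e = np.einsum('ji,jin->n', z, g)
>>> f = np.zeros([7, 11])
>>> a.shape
(7, 37)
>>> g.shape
(2, 31, 37)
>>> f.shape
(7, 11)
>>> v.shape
(7, 11, 37)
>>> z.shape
(2, 31)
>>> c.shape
(7,)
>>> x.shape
(31, 2)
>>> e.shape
(37,)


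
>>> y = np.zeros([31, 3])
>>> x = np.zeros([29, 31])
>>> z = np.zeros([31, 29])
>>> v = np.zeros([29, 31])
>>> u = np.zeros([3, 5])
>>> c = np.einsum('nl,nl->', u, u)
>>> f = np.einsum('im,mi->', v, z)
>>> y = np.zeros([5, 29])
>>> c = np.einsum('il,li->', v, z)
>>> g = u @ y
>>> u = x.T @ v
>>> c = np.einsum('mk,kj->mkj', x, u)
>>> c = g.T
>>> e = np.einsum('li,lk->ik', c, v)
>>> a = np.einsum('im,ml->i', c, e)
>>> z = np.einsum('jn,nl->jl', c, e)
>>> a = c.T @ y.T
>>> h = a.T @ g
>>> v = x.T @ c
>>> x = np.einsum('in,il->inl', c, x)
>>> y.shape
(5, 29)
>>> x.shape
(29, 3, 31)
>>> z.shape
(29, 31)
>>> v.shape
(31, 3)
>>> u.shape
(31, 31)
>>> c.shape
(29, 3)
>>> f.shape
()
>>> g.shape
(3, 29)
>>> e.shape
(3, 31)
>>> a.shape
(3, 5)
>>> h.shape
(5, 29)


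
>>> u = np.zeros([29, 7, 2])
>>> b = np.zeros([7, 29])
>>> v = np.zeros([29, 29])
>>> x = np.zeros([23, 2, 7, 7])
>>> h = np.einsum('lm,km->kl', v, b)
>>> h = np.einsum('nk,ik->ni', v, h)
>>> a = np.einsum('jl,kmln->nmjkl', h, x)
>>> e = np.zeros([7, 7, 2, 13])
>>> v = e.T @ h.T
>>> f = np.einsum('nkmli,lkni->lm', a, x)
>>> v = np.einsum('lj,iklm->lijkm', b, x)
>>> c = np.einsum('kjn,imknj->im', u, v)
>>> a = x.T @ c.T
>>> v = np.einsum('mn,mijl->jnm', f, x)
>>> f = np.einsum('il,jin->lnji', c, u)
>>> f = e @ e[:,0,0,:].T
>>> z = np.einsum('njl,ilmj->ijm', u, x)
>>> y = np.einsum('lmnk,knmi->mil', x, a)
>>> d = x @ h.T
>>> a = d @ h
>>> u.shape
(29, 7, 2)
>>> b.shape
(7, 29)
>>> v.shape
(7, 29, 23)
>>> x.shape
(23, 2, 7, 7)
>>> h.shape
(29, 7)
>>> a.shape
(23, 2, 7, 7)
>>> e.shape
(7, 7, 2, 13)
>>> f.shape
(7, 7, 2, 7)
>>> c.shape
(7, 23)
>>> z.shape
(23, 7, 7)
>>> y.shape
(2, 7, 23)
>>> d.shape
(23, 2, 7, 29)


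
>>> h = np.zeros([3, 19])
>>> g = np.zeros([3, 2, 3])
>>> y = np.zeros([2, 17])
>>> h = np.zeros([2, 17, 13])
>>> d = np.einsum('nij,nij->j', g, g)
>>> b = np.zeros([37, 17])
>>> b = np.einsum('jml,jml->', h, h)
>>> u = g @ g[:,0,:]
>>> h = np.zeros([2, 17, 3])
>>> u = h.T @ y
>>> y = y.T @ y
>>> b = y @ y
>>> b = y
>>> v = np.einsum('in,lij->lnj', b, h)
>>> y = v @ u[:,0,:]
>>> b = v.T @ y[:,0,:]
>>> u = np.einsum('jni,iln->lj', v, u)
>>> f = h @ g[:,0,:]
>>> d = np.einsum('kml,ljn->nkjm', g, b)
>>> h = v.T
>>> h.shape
(3, 17, 2)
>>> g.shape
(3, 2, 3)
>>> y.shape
(2, 17, 17)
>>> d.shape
(17, 3, 17, 2)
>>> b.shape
(3, 17, 17)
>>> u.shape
(17, 2)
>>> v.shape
(2, 17, 3)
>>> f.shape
(2, 17, 3)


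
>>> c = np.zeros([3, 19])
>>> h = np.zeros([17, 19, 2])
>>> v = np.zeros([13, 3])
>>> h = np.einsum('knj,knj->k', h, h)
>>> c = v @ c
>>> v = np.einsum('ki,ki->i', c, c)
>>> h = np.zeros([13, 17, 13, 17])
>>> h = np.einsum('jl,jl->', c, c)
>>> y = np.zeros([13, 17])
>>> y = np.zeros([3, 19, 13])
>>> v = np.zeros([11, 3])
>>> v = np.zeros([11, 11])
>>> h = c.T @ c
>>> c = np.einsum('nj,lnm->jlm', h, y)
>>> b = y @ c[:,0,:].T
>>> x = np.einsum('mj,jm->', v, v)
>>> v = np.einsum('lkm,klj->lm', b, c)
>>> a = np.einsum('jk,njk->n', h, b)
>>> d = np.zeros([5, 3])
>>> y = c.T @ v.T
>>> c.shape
(19, 3, 13)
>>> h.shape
(19, 19)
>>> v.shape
(3, 19)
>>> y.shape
(13, 3, 3)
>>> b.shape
(3, 19, 19)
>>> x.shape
()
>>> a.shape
(3,)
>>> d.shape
(5, 3)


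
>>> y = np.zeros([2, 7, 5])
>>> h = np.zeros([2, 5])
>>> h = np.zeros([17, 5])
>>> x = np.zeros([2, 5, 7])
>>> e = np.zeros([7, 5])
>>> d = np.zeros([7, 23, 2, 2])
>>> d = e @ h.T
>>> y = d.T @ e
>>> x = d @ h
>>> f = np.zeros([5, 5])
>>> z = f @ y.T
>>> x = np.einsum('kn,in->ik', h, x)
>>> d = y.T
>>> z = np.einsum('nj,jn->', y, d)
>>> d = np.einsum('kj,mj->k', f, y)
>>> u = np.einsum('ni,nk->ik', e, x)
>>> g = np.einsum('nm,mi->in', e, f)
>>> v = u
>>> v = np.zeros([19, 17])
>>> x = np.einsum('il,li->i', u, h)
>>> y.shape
(17, 5)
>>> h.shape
(17, 5)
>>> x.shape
(5,)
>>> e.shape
(7, 5)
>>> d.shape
(5,)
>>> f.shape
(5, 5)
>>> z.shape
()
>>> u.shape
(5, 17)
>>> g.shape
(5, 7)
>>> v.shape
(19, 17)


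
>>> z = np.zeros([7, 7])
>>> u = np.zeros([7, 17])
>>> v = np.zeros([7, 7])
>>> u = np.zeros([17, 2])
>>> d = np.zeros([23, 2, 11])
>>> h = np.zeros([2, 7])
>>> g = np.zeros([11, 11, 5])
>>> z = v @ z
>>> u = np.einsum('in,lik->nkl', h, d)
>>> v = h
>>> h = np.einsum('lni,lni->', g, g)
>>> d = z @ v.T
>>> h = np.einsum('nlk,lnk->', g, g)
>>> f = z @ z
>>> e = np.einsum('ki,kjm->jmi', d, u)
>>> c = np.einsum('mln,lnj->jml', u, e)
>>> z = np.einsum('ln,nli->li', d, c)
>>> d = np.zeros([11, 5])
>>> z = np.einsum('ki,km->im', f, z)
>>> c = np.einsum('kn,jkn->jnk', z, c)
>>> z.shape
(7, 11)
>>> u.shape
(7, 11, 23)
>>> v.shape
(2, 7)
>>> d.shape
(11, 5)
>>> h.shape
()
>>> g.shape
(11, 11, 5)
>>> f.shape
(7, 7)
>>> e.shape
(11, 23, 2)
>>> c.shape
(2, 11, 7)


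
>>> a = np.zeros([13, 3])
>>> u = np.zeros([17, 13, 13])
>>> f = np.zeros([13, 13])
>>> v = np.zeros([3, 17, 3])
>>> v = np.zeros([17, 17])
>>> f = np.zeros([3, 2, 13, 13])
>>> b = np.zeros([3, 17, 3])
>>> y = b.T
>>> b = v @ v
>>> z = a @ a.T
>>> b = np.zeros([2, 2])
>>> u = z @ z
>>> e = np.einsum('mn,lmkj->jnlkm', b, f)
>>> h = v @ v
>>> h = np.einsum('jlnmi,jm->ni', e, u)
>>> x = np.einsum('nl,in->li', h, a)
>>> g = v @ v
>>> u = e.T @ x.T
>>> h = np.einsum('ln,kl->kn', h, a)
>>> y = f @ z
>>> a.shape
(13, 3)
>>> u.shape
(2, 13, 3, 2, 2)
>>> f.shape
(3, 2, 13, 13)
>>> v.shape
(17, 17)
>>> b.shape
(2, 2)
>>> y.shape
(3, 2, 13, 13)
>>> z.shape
(13, 13)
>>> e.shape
(13, 2, 3, 13, 2)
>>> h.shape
(13, 2)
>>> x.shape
(2, 13)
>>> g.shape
(17, 17)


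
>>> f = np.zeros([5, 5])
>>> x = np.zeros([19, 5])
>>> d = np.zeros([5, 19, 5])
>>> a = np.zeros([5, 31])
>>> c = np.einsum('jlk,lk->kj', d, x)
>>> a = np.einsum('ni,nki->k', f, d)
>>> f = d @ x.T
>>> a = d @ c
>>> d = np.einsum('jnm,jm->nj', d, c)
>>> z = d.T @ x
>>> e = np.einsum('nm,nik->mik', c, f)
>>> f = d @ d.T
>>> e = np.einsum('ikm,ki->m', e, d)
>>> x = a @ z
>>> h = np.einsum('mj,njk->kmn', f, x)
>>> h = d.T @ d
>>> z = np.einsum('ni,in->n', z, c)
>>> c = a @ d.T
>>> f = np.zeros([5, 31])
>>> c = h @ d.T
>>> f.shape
(5, 31)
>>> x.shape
(5, 19, 5)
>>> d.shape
(19, 5)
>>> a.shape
(5, 19, 5)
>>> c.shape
(5, 19)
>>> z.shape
(5,)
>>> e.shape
(19,)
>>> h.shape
(5, 5)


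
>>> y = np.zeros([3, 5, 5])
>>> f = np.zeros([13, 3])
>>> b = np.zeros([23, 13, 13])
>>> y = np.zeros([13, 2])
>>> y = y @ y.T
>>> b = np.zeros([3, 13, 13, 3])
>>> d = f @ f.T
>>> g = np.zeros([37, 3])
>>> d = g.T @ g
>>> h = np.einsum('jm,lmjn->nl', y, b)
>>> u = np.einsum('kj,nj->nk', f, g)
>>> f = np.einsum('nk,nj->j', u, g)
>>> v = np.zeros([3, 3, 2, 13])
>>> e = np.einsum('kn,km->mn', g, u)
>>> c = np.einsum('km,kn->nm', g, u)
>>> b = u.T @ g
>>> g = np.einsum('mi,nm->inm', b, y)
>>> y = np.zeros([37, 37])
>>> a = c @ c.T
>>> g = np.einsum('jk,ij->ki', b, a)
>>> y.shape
(37, 37)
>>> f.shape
(3,)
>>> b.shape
(13, 3)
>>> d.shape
(3, 3)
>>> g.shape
(3, 13)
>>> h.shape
(3, 3)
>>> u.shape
(37, 13)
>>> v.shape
(3, 3, 2, 13)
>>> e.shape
(13, 3)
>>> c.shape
(13, 3)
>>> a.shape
(13, 13)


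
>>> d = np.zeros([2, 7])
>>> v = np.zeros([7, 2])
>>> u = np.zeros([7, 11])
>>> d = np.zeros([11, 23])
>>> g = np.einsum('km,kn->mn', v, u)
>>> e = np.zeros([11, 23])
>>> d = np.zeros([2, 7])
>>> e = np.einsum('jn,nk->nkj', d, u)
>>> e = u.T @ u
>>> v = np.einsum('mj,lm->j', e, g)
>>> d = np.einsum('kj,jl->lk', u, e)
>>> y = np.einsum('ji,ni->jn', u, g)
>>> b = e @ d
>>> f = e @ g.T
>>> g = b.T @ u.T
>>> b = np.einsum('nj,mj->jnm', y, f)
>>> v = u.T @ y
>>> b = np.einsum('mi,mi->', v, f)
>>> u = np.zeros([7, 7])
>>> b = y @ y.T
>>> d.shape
(11, 7)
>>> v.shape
(11, 2)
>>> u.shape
(7, 7)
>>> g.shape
(7, 7)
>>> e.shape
(11, 11)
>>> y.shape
(7, 2)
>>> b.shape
(7, 7)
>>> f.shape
(11, 2)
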